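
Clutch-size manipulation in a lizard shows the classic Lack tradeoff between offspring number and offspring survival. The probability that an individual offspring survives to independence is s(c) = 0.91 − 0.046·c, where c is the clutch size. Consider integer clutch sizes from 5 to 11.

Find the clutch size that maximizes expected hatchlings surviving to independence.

10

Expected hatchlings surviving to independence = c × s(c):
  c=5: 5 × 0.680 = 3.400
  c=6: 6 × 0.634 = 3.804
  c=7: 7 × 0.588 = 4.116
  c=8: 8 × 0.542 = 4.336
  c=9: 9 × 0.496 = 4.464
  c=10: 10 × 0.450 = 4.500
  c=11: 11 × 0.404 = 4.444
Maximum at c = 10 (4.500 hatchlings surviving to independence).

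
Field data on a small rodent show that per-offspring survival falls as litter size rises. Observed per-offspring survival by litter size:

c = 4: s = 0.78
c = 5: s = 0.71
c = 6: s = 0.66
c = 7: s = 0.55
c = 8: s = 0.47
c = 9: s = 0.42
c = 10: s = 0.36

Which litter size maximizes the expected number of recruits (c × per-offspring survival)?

Expected recruits = c × s(c):
  c=4: 4 × 0.78 = 3.120
  c=5: 5 × 0.71 = 3.550
  c=6: 6 × 0.66 = 3.960
  c=7: 7 × 0.55 = 3.850
  c=8: 8 × 0.47 = 3.760
  c=9: 9 × 0.42 = 3.780
  c=10: 10 × 0.36 = 3.600
Maximum at c = 6 (3.960 recruits).

6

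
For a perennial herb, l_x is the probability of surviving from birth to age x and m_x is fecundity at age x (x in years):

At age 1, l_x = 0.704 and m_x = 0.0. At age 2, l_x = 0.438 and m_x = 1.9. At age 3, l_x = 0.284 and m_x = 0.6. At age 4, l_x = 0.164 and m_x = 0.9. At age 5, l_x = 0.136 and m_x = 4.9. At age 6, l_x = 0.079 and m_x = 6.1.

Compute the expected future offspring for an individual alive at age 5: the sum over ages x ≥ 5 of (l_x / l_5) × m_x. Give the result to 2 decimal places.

l_5 = 0.136. Conditional survival from age 5 to x is l_x / l_5.
  x=5: (0.136/0.136) × 4.9 = 4.9000
  x=6: (0.079/0.136) × 6.1 = 3.5434
Sum = 4.9000 + 3.5434 = 8.4434

8.44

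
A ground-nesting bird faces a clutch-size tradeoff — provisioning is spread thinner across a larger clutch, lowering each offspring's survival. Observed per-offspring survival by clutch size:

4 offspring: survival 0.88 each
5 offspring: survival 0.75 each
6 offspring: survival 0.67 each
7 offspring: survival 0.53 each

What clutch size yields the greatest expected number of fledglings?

Expected fledglings = c × s(c):
  c=4: 4 × 0.88 = 3.520
  c=5: 5 × 0.75 = 3.750
  c=6: 6 × 0.67 = 4.020
  c=7: 7 × 0.53 = 3.710
Maximum at c = 6 (4.020 fledglings).

6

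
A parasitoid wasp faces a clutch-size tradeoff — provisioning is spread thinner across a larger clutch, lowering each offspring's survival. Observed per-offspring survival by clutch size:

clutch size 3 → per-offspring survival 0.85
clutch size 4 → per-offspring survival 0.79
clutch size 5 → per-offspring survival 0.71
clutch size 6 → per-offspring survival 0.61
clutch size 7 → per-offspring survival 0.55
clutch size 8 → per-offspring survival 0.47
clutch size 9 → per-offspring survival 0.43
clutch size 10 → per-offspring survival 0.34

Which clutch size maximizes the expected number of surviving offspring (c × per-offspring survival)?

Expected surviving offspring = c × s(c):
  c=3: 3 × 0.85 = 2.550
  c=4: 4 × 0.79 = 3.160
  c=5: 5 × 0.71 = 3.550
  c=6: 6 × 0.61 = 3.660
  c=7: 7 × 0.55 = 3.850
  c=8: 8 × 0.47 = 3.760
  c=9: 9 × 0.43 = 3.870
  c=10: 10 × 0.34 = 3.400
Maximum at c = 9 (3.870 surviving offspring).

9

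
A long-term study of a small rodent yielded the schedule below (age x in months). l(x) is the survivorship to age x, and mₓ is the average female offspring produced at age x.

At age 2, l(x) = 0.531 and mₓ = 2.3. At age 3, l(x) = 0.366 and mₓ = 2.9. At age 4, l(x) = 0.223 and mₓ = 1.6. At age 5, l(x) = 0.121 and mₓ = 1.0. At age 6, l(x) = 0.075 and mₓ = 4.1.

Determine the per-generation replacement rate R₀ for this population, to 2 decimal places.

3.07

R₀ = Σ l(x) mₓ:
  age 2: 0.531 × 2.3 = 1.2213
  age 3: 0.366 × 2.9 = 1.0614
  age 4: 0.223 × 1.6 = 0.3568
  age 5: 0.121 × 1.0 = 0.1210
  age 6: 0.075 × 4.1 = 0.3075
R₀ = 1.2213 + 1.0614 + 0.3568 + 0.1210 + 0.3075 = 3.0680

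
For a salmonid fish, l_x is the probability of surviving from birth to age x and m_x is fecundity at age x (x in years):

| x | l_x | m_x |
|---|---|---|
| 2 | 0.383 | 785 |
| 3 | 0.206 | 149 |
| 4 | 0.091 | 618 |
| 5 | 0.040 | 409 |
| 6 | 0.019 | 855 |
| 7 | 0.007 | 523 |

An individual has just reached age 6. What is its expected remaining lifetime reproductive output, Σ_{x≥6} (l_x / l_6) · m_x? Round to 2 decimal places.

1047.68

l_6 = 0.019. Conditional survival from age 6 to x is l_x / l_6.
  x=6: (0.019/0.019) × 855 = 855.0000
  x=7: (0.007/0.019) × 523 = 192.6842
Sum = 855.0000 + 192.6842 = 1047.6842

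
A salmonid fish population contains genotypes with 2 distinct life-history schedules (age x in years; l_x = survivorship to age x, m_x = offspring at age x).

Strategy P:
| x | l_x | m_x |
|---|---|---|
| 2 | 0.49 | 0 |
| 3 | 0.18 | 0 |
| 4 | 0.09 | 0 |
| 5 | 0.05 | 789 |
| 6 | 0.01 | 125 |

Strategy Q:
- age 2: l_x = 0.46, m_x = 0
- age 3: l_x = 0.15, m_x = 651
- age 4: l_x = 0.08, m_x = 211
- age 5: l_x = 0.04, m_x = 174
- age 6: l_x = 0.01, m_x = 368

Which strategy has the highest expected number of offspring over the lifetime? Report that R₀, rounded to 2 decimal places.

Strategy P: R₀ = 0.49×0 + 0.18×0 + 0.09×0 + 0.05×789 + 0.01×125 = 40.7000
Strategy Q: R₀ = 0.46×0 + 0.15×651 + 0.08×211 + 0.04×174 + 0.01×368 = 125.1700
Highest R₀: strategy Q with 125.1700.

125.17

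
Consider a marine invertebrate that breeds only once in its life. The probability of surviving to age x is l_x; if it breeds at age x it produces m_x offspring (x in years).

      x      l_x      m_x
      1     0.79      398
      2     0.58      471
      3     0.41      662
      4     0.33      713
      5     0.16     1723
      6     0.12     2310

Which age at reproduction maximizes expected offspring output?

1

Expected offspring if breeding at age x = l_x × m_x:
  age 1: 0.79 × 398 = 314.420
  age 2: 0.58 × 471 = 273.180
  age 3: 0.41 × 662 = 271.420
  age 4: 0.33 × 713 = 235.290
  age 5: 0.16 × 1723 = 275.680
  age 6: 0.12 × 2310 = 277.200
Maximum at age 1 (314.420).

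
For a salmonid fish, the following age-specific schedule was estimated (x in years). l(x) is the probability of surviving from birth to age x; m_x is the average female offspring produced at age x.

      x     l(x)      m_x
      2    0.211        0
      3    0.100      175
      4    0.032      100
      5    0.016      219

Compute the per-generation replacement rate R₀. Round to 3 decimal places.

R₀ = Σ l(x) m_x:
  age 2: 0.211 × 0 = 0.0000
  age 3: 0.100 × 175 = 17.5000
  age 4: 0.032 × 100 = 3.2000
  age 5: 0.016 × 219 = 3.5040
R₀ = 0.0000 + 17.5000 + 3.2000 + 3.5040 = 24.2040

24.204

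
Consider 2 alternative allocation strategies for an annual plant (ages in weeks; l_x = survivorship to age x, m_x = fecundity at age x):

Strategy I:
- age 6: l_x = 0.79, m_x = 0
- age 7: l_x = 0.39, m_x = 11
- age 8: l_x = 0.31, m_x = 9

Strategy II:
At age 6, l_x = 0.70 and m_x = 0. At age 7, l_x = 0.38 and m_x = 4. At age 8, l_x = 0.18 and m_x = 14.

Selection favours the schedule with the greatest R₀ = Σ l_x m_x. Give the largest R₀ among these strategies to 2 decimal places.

Strategy I: R₀ = 0.79×0 + 0.39×11 + 0.31×9 = 7.0800
Strategy II: R₀ = 0.70×0 + 0.38×4 + 0.18×14 = 4.0400
Highest R₀: strategy I with 7.0800.

7.08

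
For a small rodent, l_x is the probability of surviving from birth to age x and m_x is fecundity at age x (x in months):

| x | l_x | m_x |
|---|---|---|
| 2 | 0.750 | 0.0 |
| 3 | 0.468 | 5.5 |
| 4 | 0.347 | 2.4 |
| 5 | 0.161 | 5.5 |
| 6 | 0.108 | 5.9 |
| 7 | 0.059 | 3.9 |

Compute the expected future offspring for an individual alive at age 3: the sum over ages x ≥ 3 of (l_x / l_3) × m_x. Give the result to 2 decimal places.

l_3 = 0.468. Conditional survival from age 3 to x is l_x / l_3.
  x=3: (0.468/0.468) × 5.5 = 5.5000
  x=4: (0.347/0.468) × 2.4 = 1.7795
  x=5: (0.161/0.468) × 5.5 = 1.8921
  x=6: (0.108/0.468) × 5.9 = 1.3615
  x=7: (0.059/0.468) × 3.9 = 0.4917
Sum = 5.5000 + 1.7795 + 1.8921 + 1.3615 + 0.4917 = 11.0248

11.02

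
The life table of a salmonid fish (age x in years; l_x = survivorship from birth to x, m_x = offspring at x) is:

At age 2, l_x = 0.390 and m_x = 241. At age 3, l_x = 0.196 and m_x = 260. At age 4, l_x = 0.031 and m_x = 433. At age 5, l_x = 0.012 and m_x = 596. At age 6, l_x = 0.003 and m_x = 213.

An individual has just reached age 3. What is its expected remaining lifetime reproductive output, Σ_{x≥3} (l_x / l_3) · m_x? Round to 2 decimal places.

l_3 = 0.196. Conditional survival from age 3 to x is l_x / l_3.
  x=3: (0.196/0.196) × 260 = 260.0000
  x=4: (0.031/0.196) × 433 = 68.4847
  x=5: (0.012/0.196) × 596 = 36.4898
  x=6: (0.003/0.196) × 213 = 3.2602
Sum = 260.0000 + 68.4847 + 36.4898 + 3.2602 = 368.2347

368.23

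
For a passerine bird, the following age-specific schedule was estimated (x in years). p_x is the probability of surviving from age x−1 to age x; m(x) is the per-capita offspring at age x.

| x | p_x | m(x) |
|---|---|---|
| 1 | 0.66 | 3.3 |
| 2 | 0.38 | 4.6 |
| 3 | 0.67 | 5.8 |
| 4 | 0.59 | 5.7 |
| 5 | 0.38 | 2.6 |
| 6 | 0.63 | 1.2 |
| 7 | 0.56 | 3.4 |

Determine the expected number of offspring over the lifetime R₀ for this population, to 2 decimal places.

Survivorship from birth: l_x = p_1·p_2·…·p_x.
  l_1 = 0.66000
  l_2 = 0.25080
  l_3 = 0.16804
  l_4 = 0.09914
  l_5 = 0.03767
  l_6 = 0.02373
  l_7 = 0.01329
R₀ = Σ l_x m(x):
  age 1: 0.66000 × 3.3 = 2.1780
  age 2: 0.25080 × 4.6 = 1.1537
  age 3: 0.16804 × 5.8 = 0.9746
  age 4: 0.09914 × 5.7 = 0.5651
  age 5: 0.03767 × 2.6 = 0.0979
  age 6: 0.02373 × 1.2 = 0.0285
  age 7: 0.01329 × 3.4 = 0.0452
R₀ = 2.1780 + 1.1537 + 0.9746 + 0.5651 + 0.0979 + 0.0285 + 0.0452 = 5.0430

5.04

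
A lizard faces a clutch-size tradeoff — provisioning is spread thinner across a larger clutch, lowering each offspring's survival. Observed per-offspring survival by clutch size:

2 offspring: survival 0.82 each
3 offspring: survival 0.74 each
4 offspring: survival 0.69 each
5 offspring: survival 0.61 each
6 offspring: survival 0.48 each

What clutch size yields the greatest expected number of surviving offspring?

5

Expected surviving offspring = c × s(c):
  c=2: 2 × 0.82 = 1.640
  c=3: 3 × 0.74 = 2.220
  c=4: 4 × 0.69 = 2.760
  c=5: 5 × 0.61 = 3.050
  c=6: 6 × 0.48 = 2.880
Maximum at c = 5 (3.050 surviving offspring).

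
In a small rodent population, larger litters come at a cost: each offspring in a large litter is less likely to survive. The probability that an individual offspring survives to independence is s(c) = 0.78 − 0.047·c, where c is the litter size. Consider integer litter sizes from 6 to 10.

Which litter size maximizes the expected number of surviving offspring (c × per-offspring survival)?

Expected surviving offspring = c × s(c):
  c=6: 6 × 0.498 = 2.988
  c=7: 7 × 0.451 = 3.157
  c=8: 8 × 0.404 = 3.232
  c=9: 9 × 0.357 = 3.213
  c=10: 10 × 0.310 = 3.100
Maximum at c = 8 (3.232 surviving offspring).

8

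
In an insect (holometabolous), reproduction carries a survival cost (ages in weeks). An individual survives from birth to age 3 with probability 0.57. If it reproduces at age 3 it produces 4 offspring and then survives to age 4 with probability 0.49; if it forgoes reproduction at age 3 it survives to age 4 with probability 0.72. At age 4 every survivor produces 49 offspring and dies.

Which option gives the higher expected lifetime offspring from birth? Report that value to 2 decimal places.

20.11

breed at age 3: R₀ = 0.57 × (4 + 0.49 × 49) = 0.57 × 28.0100 = 15.9657
delay to age 4: R₀ = 0.57 × (0.72 × 49) = 0.57 × 35.2800 = 20.1096
Higher: delay to age 4 (20.1096).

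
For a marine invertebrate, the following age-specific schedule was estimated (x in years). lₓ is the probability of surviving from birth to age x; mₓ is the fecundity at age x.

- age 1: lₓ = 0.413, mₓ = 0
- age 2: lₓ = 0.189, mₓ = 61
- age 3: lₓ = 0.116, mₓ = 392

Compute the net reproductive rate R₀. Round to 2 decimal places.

R₀ = Σ lₓ mₓ:
  age 1: 0.413 × 0 = 0.0000
  age 2: 0.189 × 61 = 11.5290
  age 3: 0.116 × 392 = 45.4720
R₀ = 0.0000 + 11.5290 + 45.4720 = 57.0010

57.00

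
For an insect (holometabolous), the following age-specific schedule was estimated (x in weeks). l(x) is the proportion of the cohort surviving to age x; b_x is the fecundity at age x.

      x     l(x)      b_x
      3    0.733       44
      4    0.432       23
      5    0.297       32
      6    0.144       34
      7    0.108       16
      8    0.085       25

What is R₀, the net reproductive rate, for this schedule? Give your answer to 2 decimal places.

60.44

R₀ = Σ l(x) b_x:
  age 3: 0.733 × 44 = 32.2520
  age 4: 0.432 × 23 = 9.9360
  age 5: 0.297 × 32 = 9.5040
  age 6: 0.144 × 34 = 4.8960
  age 7: 0.108 × 16 = 1.7280
  age 8: 0.085 × 25 = 2.1250
R₀ = 32.2520 + 9.9360 + 9.5040 + 4.8960 + 1.7280 + 2.1250 = 60.4410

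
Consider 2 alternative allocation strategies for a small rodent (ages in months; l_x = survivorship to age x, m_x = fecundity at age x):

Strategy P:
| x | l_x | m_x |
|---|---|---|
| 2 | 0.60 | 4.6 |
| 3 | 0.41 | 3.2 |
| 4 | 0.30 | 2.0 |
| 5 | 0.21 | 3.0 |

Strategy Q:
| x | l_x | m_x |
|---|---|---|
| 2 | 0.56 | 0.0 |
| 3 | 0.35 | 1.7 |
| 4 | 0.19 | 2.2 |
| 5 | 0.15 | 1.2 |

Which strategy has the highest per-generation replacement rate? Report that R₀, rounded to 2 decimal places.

5.30

Strategy P: R₀ = 0.60×4.6 + 0.41×3.2 + 0.30×2.0 + 0.21×3.0 = 5.3020
Strategy Q: R₀ = 0.56×0.0 + 0.35×1.7 + 0.19×2.2 + 0.15×1.2 = 1.1930
Highest R₀: strategy P with 5.3020.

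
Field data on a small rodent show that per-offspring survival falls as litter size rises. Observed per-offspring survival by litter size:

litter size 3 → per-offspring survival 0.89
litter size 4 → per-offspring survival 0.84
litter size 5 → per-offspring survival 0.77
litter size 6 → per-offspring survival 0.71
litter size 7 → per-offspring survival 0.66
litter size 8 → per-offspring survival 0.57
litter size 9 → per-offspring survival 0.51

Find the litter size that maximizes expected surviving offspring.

7

Expected surviving offspring = c × s(c):
  c=3: 3 × 0.89 = 2.670
  c=4: 4 × 0.84 = 3.360
  c=5: 5 × 0.77 = 3.850
  c=6: 6 × 0.71 = 4.260
  c=7: 7 × 0.66 = 4.620
  c=8: 8 × 0.57 = 4.560
  c=9: 9 × 0.51 = 4.590
Maximum at c = 7 (4.620 surviving offspring).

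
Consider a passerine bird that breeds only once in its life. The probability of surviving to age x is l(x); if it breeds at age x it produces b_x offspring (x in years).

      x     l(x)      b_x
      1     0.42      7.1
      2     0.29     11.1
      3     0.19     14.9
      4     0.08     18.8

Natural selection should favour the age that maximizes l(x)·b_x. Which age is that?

2

Expected offspring if breeding at age x = l(x) × b_x:
  age 1: 0.42 × 7.1 = 2.982
  age 2: 0.29 × 11.1 = 3.219
  age 3: 0.19 × 14.9 = 2.831
  age 4: 0.08 × 18.8 = 1.504
Maximum at age 2 (3.219).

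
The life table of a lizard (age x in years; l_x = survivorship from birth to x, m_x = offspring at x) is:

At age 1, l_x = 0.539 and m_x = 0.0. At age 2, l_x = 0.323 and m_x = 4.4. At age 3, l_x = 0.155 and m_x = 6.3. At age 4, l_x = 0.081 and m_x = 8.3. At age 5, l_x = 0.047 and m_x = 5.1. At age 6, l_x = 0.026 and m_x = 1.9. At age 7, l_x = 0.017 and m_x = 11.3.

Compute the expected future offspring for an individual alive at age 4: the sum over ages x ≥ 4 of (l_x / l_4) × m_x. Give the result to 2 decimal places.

l_4 = 0.081. Conditional survival from age 4 to x is l_x / l_4.
  x=4: (0.081/0.081) × 8.3 = 8.3000
  x=5: (0.047/0.081) × 5.1 = 2.9593
  x=6: (0.026/0.081) × 1.9 = 0.6099
  x=7: (0.017/0.081) × 11.3 = 2.3716
Sum = 8.3000 + 2.9593 + 0.6099 + 2.3716 = 14.2407

14.24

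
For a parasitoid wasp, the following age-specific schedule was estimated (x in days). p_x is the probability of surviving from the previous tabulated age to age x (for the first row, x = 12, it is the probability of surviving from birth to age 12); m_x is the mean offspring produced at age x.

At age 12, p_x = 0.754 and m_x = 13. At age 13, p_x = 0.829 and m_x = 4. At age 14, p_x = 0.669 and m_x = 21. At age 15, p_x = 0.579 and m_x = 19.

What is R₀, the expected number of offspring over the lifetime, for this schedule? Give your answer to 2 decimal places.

25.68

Survivorship from birth: l_x = p_12·p_13·…·p_x.
  l_12 = 0.75400
  l_13 = 0.62507
  l_14 = 0.41817
  l_15 = 0.24212
R₀ = Σ l_x m_x:
  age 12: 0.75400 × 13 = 9.8020
  age 13: 0.62507 × 4 = 2.5003
  age 14: 0.41817 × 21 = 8.7816
  age 15: 0.24212 × 19 = 4.6003
R₀ = 9.8020 + 2.5003 + 8.7816 + 4.6003 = 25.6841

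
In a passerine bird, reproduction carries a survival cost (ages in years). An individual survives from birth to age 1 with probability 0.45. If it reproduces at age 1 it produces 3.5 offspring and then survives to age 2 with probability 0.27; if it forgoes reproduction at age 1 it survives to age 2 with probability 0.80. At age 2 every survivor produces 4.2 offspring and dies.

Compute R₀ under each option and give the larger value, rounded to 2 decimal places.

breed at age 1: R₀ = 0.45 × (3.5 + 0.27 × 4.2) = 0.45 × 4.6340 = 2.0853
delay to age 2: R₀ = 0.45 × (0.80 × 4.2) = 0.45 × 3.3600 = 1.5120
Higher: breed at age 1 (2.0853).

2.09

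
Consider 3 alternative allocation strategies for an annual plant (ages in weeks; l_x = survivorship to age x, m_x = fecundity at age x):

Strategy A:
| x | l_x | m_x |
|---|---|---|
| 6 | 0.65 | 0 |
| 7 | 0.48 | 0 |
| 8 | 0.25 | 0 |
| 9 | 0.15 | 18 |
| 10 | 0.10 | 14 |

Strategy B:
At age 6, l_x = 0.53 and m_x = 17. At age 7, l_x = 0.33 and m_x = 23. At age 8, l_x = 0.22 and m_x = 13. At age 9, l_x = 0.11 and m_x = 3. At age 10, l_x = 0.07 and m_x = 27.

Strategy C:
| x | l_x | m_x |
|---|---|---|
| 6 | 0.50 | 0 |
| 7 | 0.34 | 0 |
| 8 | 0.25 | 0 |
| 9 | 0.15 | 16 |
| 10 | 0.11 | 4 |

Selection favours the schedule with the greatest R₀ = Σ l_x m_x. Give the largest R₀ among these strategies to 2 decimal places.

Strategy A: R₀ = 0.65×0 + 0.48×0 + 0.25×0 + 0.15×18 + 0.10×14 = 4.1000
Strategy B: R₀ = 0.53×17 + 0.33×23 + 0.22×13 + 0.11×3 + 0.07×27 = 21.6800
Strategy C: R₀ = 0.50×0 + 0.34×0 + 0.25×0 + 0.15×16 + 0.11×4 = 2.8400
Highest R₀: strategy B with 21.6800.

21.68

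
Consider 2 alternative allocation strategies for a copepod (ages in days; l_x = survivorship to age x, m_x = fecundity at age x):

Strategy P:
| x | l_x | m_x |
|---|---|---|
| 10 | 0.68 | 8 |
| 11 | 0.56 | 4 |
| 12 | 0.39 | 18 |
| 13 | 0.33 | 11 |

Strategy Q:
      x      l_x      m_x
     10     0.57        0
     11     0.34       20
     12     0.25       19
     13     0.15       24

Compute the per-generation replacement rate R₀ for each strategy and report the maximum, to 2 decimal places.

18.33

Strategy P: R₀ = 0.68×8 + 0.56×4 + 0.39×18 + 0.33×11 = 18.3300
Strategy Q: R₀ = 0.57×0 + 0.34×20 + 0.25×19 + 0.15×24 = 15.1500
Highest R₀: strategy P with 18.3300.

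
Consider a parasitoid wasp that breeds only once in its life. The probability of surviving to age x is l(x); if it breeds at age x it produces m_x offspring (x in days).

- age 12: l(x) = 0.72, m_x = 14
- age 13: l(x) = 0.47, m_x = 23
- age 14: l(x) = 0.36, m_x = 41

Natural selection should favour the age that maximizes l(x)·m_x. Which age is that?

Expected offspring if breeding at age x = l(x) × m_x:
  age 12: 0.72 × 14 = 10.080
  age 13: 0.47 × 23 = 10.810
  age 14: 0.36 × 41 = 14.760
Maximum at age 14 (14.760).

14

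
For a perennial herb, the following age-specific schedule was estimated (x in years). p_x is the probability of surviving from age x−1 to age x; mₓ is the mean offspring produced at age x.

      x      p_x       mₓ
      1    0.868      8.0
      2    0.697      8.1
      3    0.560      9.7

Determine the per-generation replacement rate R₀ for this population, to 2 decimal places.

15.13

Survivorship from birth: l_x = p_1·p_2·…·p_x.
  l_1 = 0.86800
  l_2 = 0.60500
  l_3 = 0.33880
R₀ = Σ l_x mₓ:
  age 1: 0.86800 × 8.0 = 6.9440
  age 2: 0.60500 × 8.1 = 4.9005
  age 3: 0.33880 × 9.7 = 3.2864
R₀ = 6.9440 + 4.9005 + 3.2864 = 15.1309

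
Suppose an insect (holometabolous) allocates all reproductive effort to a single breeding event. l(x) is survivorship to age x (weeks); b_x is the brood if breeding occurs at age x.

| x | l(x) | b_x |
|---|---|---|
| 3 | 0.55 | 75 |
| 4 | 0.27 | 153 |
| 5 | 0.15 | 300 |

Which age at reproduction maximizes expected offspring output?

Expected offspring if breeding at age x = l(x) × b_x:
  age 3: 0.55 × 75 = 41.250
  age 4: 0.27 × 153 = 41.310
  age 5: 0.15 × 300 = 45.000
Maximum at age 5 (45.000).

5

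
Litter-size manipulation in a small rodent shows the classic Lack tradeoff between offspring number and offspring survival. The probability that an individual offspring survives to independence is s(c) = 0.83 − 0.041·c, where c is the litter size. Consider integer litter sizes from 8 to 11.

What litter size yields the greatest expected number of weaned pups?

Expected weaned pups = c × s(c):
  c=8: 8 × 0.502 = 4.016
  c=9: 9 × 0.461 = 4.149
  c=10: 10 × 0.420 = 4.200
  c=11: 11 × 0.379 = 4.169
Maximum at c = 10 (4.200 weaned pups).

10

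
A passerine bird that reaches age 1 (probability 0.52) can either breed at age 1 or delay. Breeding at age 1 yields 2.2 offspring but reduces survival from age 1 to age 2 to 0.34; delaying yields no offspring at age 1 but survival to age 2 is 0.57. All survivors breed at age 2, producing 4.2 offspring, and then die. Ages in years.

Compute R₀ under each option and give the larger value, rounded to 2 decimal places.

breed at age 1: R₀ = 0.52 × (2.2 + 0.34 × 4.2) = 0.52 × 3.6280 = 1.8866
delay to age 2: R₀ = 0.52 × (0.57 × 4.2) = 0.52 × 2.3940 = 1.2449
Higher: breed at age 1 (1.8866).

1.89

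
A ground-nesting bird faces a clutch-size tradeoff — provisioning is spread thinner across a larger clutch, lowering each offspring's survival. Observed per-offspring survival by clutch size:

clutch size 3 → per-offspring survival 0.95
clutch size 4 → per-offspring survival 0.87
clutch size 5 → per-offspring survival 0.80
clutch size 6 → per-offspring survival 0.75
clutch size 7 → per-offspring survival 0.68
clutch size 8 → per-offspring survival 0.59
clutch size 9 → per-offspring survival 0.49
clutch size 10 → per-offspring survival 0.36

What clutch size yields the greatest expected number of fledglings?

Expected fledglings = c × s(c):
  c=3: 3 × 0.95 = 2.850
  c=4: 4 × 0.87 = 3.480
  c=5: 5 × 0.80 = 4.000
  c=6: 6 × 0.75 = 4.500
  c=7: 7 × 0.68 = 4.760
  c=8: 8 × 0.59 = 4.720
  c=9: 9 × 0.49 = 4.410
  c=10: 10 × 0.36 = 3.600
Maximum at c = 7 (4.760 fledglings).

7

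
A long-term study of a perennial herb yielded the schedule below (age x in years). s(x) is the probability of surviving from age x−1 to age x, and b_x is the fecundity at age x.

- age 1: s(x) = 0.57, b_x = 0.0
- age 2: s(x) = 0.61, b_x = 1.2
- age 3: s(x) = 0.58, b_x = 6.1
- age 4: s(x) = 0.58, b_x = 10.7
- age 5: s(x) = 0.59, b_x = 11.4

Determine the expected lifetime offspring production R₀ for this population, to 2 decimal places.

Survivorship from birth: l_x = s_1·s_2·…·s_x.
  l_1 = 0.57000
  l_2 = 0.34770
  l_3 = 0.20167
  l_4 = 0.11697
  l_5 = 0.06901
R₀ = Σ l_x b_x:
  age 1: 0.57000 × 0.0 = 0.0000
  age 2: 0.34770 × 1.2 = 0.4172
  age 3: 0.20167 × 6.1 = 1.2302
  age 4: 0.11697 × 10.7 = 1.2516
  age 5: 0.06901 × 11.4 = 0.7867
R₀ = 0.0000 + 0.4172 + 1.2302 + 1.2516 + 0.7867 = 3.6857

3.69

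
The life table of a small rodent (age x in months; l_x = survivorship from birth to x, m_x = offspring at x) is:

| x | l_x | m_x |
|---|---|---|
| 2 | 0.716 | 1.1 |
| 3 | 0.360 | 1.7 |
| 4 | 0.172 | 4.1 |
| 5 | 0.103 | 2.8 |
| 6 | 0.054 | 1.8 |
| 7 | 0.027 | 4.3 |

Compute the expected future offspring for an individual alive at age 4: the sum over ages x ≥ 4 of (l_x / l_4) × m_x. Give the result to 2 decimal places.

l_4 = 0.172. Conditional survival from age 4 to x is l_x / l_4.
  x=4: (0.172/0.172) × 4.1 = 4.1000
  x=5: (0.103/0.172) × 2.8 = 1.6767
  x=6: (0.054/0.172) × 1.8 = 0.5651
  x=7: (0.027/0.172) × 4.3 = 0.6750
Sum = 4.1000 + 1.6767 + 0.5651 + 0.6750 = 7.0169

7.02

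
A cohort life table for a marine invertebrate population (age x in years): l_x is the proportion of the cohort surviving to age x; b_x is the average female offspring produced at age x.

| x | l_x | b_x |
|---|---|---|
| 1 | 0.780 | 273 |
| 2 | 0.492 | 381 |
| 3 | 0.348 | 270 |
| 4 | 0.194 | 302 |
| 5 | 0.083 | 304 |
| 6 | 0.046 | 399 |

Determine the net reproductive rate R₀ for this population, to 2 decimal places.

R₀ = Σ l_x b_x:
  age 1: 0.780 × 273 = 212.9400
  age 2: 0.492 × 381 = 187.4520
  age 3: 0.348 × 270 = 93.9600
  age 4: 0.194 × 302 = 58.5880
  age 5: 0.083 × 304 = 25.2320
  age 6: 0.046 × 399 = 18.3540
R₀ = 212.9400 + 187.4520 + 93.9600 + 58.5880 + 25.2320 + 18.3540 = 596.5260

596.53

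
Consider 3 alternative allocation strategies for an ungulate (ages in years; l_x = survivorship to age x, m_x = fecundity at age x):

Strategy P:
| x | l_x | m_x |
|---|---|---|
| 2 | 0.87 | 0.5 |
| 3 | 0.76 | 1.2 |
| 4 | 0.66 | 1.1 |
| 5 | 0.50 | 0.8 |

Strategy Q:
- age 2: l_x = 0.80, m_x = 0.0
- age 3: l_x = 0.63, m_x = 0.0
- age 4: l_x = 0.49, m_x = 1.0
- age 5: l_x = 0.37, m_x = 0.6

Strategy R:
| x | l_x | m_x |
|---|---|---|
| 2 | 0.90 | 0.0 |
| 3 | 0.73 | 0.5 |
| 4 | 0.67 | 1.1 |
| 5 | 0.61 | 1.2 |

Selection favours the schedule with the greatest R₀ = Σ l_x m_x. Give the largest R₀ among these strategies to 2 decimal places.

Strategy P: R₀ = 0.87×0.5 + 0.76×1.2 + 0.66×1.1 + 0.50×0.8 = 2.4730
Strategy Q: R₀ = 0.80×0.0 + 0.63×0.0 + 0.49×1.0 + 0.37×0.6 = 0.7120
Strategy R: R₀ = 0.90×0.0 + 0.73×0.5 + 0.67×1.1 + 0.61×1.2 = 1.8340
Highest R₀: strategy P with 2.4730.

2.47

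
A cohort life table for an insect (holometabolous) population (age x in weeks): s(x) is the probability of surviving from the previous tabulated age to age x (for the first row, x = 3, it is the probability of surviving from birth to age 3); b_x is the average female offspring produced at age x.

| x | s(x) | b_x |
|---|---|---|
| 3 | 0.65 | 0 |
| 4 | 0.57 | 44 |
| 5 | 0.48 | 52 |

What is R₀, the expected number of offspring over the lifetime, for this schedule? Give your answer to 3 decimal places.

25.550

Survivorship from birth: l_x = s_3·s_4·…·s_x.
  l_3 = 0.65000
  l_4 = 0.37050
  l_5 = 0.17784
R₀ = Σ l_x b_x:
  age 3: 0.65000 × 0 = 0.0000
  age 4: 0.37050 × 44 = 16.3020
  age 5: 0.17784 × 52 = 9.2477
R₀ = 0.0000 + 16.3020 + 9.2477 = 25.5497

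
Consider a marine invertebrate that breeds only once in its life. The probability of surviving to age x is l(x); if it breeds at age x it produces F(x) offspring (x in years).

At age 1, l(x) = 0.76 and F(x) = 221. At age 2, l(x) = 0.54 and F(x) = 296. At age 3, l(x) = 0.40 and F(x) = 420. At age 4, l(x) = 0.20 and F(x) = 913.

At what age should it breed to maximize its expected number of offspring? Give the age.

Expected offspring if breeding at age x = l(x) × F(x):
  age 1: 0.76 × 221 = 167.960
  age 2: 0.54 × 296 = 159.840
  age 3: 0.40 × 420 = 168.000
  age 4: 0.20 × 913 = 182.600
Maximum at age 4 (182.600).

4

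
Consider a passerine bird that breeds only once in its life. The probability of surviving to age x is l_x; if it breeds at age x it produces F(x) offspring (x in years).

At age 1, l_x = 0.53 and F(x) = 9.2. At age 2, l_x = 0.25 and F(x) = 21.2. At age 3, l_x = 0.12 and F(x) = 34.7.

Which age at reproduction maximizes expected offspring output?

2

Expected offspring if breeding at age x = l_x × F(x):
  age 1: 0.53 × 9.2 = 4.876
  age 2: 0.25 × 21.2 = 5.300
  age 3: 0.12 × 34.7 = 4.164
Maximum at age 2 (5.300).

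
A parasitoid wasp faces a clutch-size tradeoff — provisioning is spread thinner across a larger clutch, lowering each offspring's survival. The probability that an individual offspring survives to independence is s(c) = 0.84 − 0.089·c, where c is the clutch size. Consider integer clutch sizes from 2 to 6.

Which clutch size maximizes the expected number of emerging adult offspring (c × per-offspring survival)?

Expected emerging adult offspring = c × s(c):
  c=2: 2 × 0.662 = 1.324
  c=3: 3 × 0.573 = 1.719
  c=4: 4 × 0.484 = 1.936
  c=5: 5 × 0.395 = 1.975
  c=6: 6 × 0.306 = 1.836
Maximum at c = 5 (1.975 emerging adult offspring).

5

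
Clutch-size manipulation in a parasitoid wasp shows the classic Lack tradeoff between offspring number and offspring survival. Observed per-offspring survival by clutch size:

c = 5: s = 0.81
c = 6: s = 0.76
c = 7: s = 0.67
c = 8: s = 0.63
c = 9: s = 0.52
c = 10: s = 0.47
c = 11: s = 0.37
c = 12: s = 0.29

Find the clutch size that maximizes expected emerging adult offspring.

Expected emerging adult offspring = c × s(c):
  c=5: 5 × 0.81 = 4.050
  c=6: 6 × 0.76 = 4.560
  c=7: 7 × 0.67 = 4.690
  c=8: 8 × 0.63 = 5.040
  c=9: 9 × 0.52 = 4.680
  c=10: 10 × 0.47 = 4.700
  c=11: 11 × 0.37 = 4.070
  c=12: 12 × 0.29 = 3.480
Maximum at c = 8 (5.040 emerging adult offspring).

8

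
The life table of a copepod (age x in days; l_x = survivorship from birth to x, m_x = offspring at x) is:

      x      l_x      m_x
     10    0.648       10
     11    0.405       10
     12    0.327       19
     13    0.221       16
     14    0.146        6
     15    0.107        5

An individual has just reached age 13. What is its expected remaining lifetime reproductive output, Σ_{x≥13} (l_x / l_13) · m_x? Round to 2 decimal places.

22.38

l_13 = 0.221. Conditional survival from age 13 to x is l_x / l_13.
  x=13: (0.221/0.221) × 16 = 16.0000
  x=14: (0.146/0.221) × 6 = 3.9638
  x=15: (0.107/0.221) × 5 = 2.4208
Sum = 16.0000 + 3.9638 + 2.4208 = 22.3846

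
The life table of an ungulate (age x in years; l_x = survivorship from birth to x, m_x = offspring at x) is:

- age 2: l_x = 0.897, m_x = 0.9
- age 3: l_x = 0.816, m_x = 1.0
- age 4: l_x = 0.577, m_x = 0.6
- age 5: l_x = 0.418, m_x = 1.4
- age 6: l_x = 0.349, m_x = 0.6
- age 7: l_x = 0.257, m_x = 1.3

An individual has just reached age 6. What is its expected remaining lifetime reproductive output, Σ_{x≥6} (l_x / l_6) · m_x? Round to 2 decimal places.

l_6 = 0.349. Conditional survival from age 6 to x is l_x / l_6.
  x=6: (0.349/0.349) × 0.6 = 0.6000
  x=7: (0.257/0.349) × 1.3 = 0.9573
Sum = 0.6000 + 0.9573 = 1.5573

1.56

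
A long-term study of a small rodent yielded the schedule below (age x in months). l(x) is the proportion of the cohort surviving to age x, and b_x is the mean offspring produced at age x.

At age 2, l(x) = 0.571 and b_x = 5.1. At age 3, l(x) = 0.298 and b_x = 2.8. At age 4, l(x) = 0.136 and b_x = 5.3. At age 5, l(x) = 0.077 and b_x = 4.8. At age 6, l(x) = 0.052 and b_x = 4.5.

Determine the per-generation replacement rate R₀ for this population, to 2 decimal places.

5.07

R₀ = Σ l(x) b_x:
  age 2: 0.571 × 5.1 = 2.9121
  age 3: 0.298 × 2.8 = 0.8344
  age 4: 0.136 × 5.3 = 0.7208
  age 5: 0.077 × 4.8 = 0.3696
  age 6: 0.052 × 4.5 = 0.2340
R₀ = 2.9121 + 0.8344 + 0.7208 + 0.3696 + 0.2340 = 5.0709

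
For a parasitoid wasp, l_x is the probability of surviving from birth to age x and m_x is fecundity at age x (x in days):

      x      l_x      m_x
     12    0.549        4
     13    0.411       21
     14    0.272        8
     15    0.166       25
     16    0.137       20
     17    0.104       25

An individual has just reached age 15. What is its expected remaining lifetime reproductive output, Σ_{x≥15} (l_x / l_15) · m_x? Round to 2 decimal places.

57.17

l_15 = 0.166. Conditional survival from age 15 to x is l_x / l_15.
  x=15: (0.166/0.166) × 25 = 25.0000
  x=16: (0.137/0.166) × 20 = 16.5060
  x=17: (0.104/0.166) × 25 = 15.6627
Sum = 25.0000 + 16.5060 + 15.6627 = 57.1687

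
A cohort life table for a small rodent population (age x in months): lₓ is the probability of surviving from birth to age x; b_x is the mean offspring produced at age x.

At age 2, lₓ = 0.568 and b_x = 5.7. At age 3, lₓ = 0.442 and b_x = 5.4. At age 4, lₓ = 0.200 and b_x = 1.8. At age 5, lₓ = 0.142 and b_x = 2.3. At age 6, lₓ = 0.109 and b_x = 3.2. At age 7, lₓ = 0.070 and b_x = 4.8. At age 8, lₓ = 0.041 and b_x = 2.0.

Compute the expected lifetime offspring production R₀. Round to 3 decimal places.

R₀ = Σ lₓ b_x:
  age 2: 0.568 × 5.7 = 3.2376
  age 3: 0.442 × 5.4 = 2.3868
  age 4: 0.200 × 1.8 = 0.3600
  age 5: 0.142 × 2.3 = 0.3266
  age 6: 0.109 × 3.2 = 0.3488
  age 7: 0.070 × 4.8 = 0.3360
  age 8: 0.041 × 2.0 = 0.0820
R₀ = 3.2376 + 2.3868 + 0.3600 + 0.3266 + 0.3488 + 0.3360 + 0.0820 = 7.0778

7.078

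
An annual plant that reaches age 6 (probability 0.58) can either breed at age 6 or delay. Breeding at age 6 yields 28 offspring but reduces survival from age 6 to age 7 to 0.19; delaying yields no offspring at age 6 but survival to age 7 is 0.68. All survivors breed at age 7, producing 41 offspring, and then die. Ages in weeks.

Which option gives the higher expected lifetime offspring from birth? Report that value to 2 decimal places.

breed at age 6: R₀ = 0.58 × (28 + 0.19 × 41) = 0.58 × 35.7900 = 20.7582
delay to age 7: R₀ = 0.58 × (0.68 × 41) = 0.58 × 27.8800 = 16.1704
Higher: breed at age 6 (20.7582).

20.76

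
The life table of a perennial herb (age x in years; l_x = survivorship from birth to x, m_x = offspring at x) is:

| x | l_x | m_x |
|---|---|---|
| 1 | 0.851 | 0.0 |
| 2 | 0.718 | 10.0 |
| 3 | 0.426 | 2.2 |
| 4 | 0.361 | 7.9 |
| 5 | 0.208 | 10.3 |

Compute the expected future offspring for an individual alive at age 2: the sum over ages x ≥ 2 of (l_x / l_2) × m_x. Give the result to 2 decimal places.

l_2 = 0.718. Conditional survival from age 2 to x is l_x / l_2.
  x=2: (0.718/0.718) × 10.0 = 10.0000
  x=3: (0.426/0.718) × 2.2 = 1.3053
  x=4: (0.361/0.718) × 7.9 = 3.9720
  x=5: (0.208/0.718) × 10.3 = 2.9838
Sum = 10.0000 + 1.3053 + 3.9720 + 2.9838 = 18.2611

18.26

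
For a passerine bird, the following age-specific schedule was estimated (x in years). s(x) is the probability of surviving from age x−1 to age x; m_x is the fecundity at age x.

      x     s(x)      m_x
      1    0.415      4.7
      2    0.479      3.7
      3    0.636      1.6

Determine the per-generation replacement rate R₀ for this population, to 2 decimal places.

Survivorship from birth: l_x = s_1·s_2·…·s_x.
  l_1 = 0.41500
  l_2 = 0.19878
  l_3 = 0.12643
R₀ = Σ l_x m_x:
  age 1: 0.41500 × 4.7 = 1.9505
  age 2: 0.19878 × 3.7 = 0.7355
  age 3: 0.12643 × 1.6 = 0.2023
R₀ = 1.9505 + 0.7355 + 0.2023 = 2.8883

2.89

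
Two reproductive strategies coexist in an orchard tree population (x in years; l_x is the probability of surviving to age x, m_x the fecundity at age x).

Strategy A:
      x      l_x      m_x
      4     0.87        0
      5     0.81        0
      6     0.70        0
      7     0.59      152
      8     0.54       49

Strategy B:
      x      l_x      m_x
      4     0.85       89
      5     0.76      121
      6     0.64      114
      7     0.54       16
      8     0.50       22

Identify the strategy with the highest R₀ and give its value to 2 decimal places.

260.21

Strategy A: R₀ = 0.87×0 + 0.81×0 + 0.70×0 + 0.59×152 + 0.54×49 = 116.1400
Strategy B: R₀ = 0.85×89 + 0.76×121 + 0.64×114 + 0.54×16 + 0.50×22 = 260.2100
Highest R₀: strategy B with 260.2100.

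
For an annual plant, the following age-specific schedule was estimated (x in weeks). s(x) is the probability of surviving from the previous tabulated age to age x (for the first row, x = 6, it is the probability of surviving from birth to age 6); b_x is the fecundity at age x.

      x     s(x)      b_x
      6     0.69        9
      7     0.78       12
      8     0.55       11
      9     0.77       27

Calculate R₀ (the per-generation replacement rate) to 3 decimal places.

Survivorship from birth: l_x = s_6·s_7·…·s_x.
  l_6 = 0.69000
  l_7 = 0.53820
  l_8 = 0.29601
  l_9 = 0.22793
R₀ = Σ l_x b_x:
  age 6: 0.69000 × 9 = 6.2100
  age 7: 0.53820 × 12 = 6.4584
  age 8: 0.29601 × 11 = 3.2561
  age 9: 0.22793 × 27 = 6.1541
R₀ = 6.2100 + 6.4584 + 3.2561 + 6.1541 = 22.0786

22.079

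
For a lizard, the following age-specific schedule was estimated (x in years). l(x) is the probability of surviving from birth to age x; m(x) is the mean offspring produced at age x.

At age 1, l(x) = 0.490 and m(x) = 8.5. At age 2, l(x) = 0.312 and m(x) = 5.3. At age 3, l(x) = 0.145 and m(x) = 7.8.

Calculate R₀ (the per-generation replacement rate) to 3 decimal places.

R₀ = Σ l(x) m(x):
  age 1: 0.490 × 8.5 = 4.1650
  age 2: 0.312 × 5.3 = 1.6536
  age 3: 0.145 × 7.8 = 1.1310
R₀ = 4.1650 + 1.6536 + 1.1310 = 6.9496

6.950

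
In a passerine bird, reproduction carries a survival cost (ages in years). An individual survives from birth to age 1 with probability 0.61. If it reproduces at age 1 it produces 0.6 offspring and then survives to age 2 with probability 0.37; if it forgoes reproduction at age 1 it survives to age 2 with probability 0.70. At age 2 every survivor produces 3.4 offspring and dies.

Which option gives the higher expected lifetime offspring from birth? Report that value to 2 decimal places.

1.45

breed at age 1: R₀ = 0.61 × (0.6 + 0.37 × 3.4) = 0.61 × 1.8580 = 1.1334
delay to age 2: R₀ = 0.61 × (0.70 × 3.4) = 0.61 × 2.3800 = 1.4518
Higher: delay to age 2 (1.4518).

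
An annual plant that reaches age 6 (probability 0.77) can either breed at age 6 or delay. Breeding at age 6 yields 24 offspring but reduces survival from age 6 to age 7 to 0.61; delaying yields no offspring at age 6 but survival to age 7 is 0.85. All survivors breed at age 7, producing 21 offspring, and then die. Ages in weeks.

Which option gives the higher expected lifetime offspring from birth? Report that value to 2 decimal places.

breed at age 6: R₀ = 0.77 × (24 + 0.61 × 21) = 0.77 × 36.8100 = 28.3437
delay to age 7: R₀ = 0.77 × (0.85 × 21) = 0.77 × 17.8500 = 13.7445
Higher: breed at age 6 (28.3437).

28.34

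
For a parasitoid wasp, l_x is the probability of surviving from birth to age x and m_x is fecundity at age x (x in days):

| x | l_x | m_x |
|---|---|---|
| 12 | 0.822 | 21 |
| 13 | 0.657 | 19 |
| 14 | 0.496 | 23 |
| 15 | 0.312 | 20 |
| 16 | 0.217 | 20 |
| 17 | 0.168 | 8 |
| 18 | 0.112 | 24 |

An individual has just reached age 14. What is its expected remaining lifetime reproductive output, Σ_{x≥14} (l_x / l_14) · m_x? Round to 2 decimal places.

52.46

l_14 = 0.496. Conditional survival from age 14 to x is l_x / l_14.
  x=14: (0.496/0.496) × 23 = 23.0000
  x=15: (0.312/0.496) × 20 = 12.5806
  x=16: (0.217/0.496) × 20 = 8.7500
  x=17: (0.168/0.496) × 8 = 2.7097
  x=18: (0.112/0.496) × 24 = 5.4194
Sum = 23.0000 + 12.5806 + 8.7500 + 2.7097 + 5.4194 = 52.4597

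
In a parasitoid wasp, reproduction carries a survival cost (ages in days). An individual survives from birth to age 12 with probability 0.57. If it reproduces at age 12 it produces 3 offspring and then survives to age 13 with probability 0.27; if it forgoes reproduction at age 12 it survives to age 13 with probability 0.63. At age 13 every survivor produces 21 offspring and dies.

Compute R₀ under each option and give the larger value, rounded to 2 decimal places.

7.54

breed at age 12: R₀ = 0.57 × (3 + 0.27 × 21) = 0.57 × 8.6700 = 4.9419
delay to age 13: R₀ = 0.57 × (0.63 × 21) = 0.57 × 13.2300 = 7.5411
Higher: delay to age 13 (7.5411).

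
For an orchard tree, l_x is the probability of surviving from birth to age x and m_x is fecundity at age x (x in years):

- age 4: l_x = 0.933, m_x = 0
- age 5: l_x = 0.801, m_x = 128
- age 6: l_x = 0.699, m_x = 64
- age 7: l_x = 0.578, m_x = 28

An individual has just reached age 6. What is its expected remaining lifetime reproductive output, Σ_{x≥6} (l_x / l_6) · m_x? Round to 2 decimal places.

87.15

l_6 = 0.699. Conditional survival from age 6 to x is l_x / l_6.
  x=6: (0.699/0.699) × 64 = 64.0000
  x=7: (0.578/0.699) × 28 = 23.1531
Sum = 64.0000 + 23.1531 = 87.1531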